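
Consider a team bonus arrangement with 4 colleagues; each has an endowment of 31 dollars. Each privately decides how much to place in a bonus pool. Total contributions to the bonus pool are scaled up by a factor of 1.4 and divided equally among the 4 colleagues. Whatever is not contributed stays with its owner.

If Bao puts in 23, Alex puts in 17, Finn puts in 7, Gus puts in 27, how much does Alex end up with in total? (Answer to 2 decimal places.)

39.90 dollars

Total contributed: 23 + 17 + 7 + 27 = 74.
Each receives 1.4 × 74 / 4 = 25.90 from the bonus pool.
Alex keeps 31 − 17 = 14, so Alex's payoff is 14 + 25.90 = 39.90.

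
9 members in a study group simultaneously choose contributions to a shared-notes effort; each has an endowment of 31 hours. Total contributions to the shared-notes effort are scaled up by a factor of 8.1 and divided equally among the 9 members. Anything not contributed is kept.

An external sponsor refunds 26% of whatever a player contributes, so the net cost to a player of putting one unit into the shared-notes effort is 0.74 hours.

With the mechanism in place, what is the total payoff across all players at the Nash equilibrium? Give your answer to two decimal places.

The effective private return per unit is now (8.1/9) / 0.74 = 1.2162 > 1, so every player's dominant strategy flips to full contribution.
So the Nash equilibrium is full contribution by all 9; the group earns 9 × (31 × 0.26 + 8.1 × 31) = 2332.44.

2332.44 hours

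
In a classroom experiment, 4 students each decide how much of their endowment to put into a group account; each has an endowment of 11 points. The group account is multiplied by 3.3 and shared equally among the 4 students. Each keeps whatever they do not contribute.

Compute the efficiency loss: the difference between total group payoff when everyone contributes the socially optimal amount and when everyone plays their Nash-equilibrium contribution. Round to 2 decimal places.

Each contributed unit returns 3.3/4 = 0.8250 to its contributor — below 1 — so contributing 0 is dominant for every player. At the Nash equilibrium everyone keeps their 11, and the group total is 4 × 11 = 44.
Each contributed unit returns 3.300 to the group as a whole (0.8250 to each of 4 players), which exceeds 1, so the social optimum is full contribution: group total = 3.300 × 44 = 145.20.
Efficiency loss = 145.20 − 44 = 101.20.

101.20 points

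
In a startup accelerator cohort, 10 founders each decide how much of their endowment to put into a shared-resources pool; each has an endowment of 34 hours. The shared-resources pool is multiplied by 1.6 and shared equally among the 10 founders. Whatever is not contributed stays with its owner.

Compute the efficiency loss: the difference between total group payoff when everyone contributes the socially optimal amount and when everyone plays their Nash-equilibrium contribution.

204.00 hours

Each contributed unit returns 1.6/10 = 0.1600 to its contributor — below 1 — so contributing 0 is dominant for every player. At the Nash equilibrium everyone keeps their 34, and the group total is 10 × 34 = 340.
Each contributed unit returns 1.600 to the group as a whole (0.1600 to each of 10 players), which exceeds 1, so the social optimum is full contribution: group total = 1.600 × 340 = 544.00.
Efficiency loss = 544.00 − 340 = 204.00.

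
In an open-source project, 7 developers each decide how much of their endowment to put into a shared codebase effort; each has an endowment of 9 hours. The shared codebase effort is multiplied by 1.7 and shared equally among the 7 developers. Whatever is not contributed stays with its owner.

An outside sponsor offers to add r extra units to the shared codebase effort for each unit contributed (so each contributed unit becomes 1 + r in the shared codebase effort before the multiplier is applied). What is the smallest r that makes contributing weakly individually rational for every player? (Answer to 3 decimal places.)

With matching at rate r, one contributed unit becomes (1 + r) in the shared codebase effort and returns 1.7 × (1 + r) / 7 to the contributor.
Setting this equal to 1: 1 + r = 7/1.7 = 4.1176.
So the minimum matching rate is r = 4.1176 − 1 = 3.118.

3.118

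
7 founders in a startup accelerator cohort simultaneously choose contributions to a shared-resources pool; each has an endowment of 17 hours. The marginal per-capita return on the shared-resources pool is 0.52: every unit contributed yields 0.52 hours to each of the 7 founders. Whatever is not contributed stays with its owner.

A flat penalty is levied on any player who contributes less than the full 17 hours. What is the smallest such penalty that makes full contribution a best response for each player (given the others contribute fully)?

Given the others contribute fully, the best deviation is to contribute 0 (any partial contribution still incurs the fine and gives up units whose private return 0.52 is below 1).
Deviating from 17 to 0 saves 17 hours but forfeits the deviator's share of the drop in the shared-resources pool: 0.52 × 17 = 8.84.
So the deviation gain is 17 − 8.84 = 8.16, and the fine must be at least 8.16 hours to wipe it out.

8.16 hours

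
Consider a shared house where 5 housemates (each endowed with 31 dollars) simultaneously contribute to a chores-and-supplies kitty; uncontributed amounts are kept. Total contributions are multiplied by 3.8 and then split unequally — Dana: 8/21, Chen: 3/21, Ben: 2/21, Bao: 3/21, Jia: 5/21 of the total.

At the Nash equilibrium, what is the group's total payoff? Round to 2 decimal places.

241.80 dollars

Each unit j contributes comes back to j as 3.8 × (j's share), so j prefers to contribute only if that share exceeds 1/3.8 = 0.2632; otherwise keeping the unit dominates.
Only Dana (8/21) clears that bar, contributing 31; the remaining 4 contribute 0. Total contributed: 31.
The chores-and-supplies kitty pays out 3.8 × 31 = 117.80 in total (split across the unequal shares, but the aggregate is all that matters for the group sum).
The 4 free-riders keep 31 each, adding 124. Group total = 124 + 117.80 = 241.80.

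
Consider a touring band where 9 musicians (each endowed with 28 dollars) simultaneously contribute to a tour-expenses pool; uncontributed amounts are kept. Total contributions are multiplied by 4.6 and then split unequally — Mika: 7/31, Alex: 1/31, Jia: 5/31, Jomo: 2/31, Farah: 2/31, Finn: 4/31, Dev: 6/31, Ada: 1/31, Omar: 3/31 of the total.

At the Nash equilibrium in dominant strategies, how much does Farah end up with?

A player with share s gets back 4.6·s per unit contributed, so full contribution is dominant for anyone with s > 1/4.6 = 0.2174 and zero contribution is dominant for anyone below.
Only Mika (7/31) clears that bar, contributing 28; the remaining 8 contribute 0. Total contributed: 28.
Farah keeps 28 and receives 4.6 × 28 × 2/31 = 8.31 from the tour-expenses pool, for a payoff of 36.31.

36.31 dollars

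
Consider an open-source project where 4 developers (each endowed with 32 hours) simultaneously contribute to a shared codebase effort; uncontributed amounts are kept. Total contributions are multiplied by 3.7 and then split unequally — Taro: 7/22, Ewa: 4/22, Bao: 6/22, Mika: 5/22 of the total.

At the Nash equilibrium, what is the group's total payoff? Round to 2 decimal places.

Each unit j contributes comes back to j as 3.7 × (j's share), so j prefers to contribute only if that share exceeds 1/3.7 = 0.2703; otherwise keeping the unit dominates.
Taro and Bao clear that bar, contributing 32 each; the remaining 2 contribute 0. Total contributed: 64.
The shared codebase effort pays out 3.7 × 64 = 236.80 in total (split across the unequal shares, but the aggregate is all that matters for the group sum).
The 2 free-riders keep 32 each, adding 64. Group total = 64 + 236.80 = 300.80.

300.80 hours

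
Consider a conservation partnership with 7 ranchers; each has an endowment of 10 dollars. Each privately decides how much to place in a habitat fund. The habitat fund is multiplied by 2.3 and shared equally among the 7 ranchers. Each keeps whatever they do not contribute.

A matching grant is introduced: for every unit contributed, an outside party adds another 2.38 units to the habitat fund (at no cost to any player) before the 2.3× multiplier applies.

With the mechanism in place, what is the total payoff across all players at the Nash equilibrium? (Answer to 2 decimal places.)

544.18 dollars

With the mechanism, a contributed unit returns 2.3 × 3.38 / 7 = 1.1106 per unit of net cost to the contributor — now above 1 — so contributing fully is weakly dominant for every player.
So the Nash equilibrium is full contribution by all 7; the group earns 2.3 × 3.38 × 70 = 544.18.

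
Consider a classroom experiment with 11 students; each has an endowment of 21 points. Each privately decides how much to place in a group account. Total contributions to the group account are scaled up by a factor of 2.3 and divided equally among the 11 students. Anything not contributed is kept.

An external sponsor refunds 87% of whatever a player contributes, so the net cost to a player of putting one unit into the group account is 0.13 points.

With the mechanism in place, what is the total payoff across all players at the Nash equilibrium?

The effective private return per unit is now (2.3/11) / 0.13 = 1.6084 > 1, so every player's dominant strategy flips to full contribution.
At the Nash equilibrium everyone contributes 21. Group total payoff = 11 × (21 × 0.87 + 2.3 × 21) = 732.27.

732.27 points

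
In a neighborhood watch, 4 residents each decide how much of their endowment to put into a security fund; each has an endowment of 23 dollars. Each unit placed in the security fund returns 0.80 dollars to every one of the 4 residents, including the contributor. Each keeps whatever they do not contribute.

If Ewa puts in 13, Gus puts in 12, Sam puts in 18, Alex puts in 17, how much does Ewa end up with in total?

Total contributed: 13 + 12 + 18 + 17 = 60.
Each receives 0.80 × 60 = 48.00 from the security fund.
Ewa keeps 23 − 13 = 10, so Ewa's payoff is 10 + 48.00 = 58.00.

58.00 dollars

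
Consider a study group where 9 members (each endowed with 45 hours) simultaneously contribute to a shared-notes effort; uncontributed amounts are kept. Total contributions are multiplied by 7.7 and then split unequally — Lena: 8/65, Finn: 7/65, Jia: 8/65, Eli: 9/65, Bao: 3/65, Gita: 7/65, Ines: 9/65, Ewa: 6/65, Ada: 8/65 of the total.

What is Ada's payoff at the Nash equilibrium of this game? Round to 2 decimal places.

130.29 hours

A player with share s gets back 7.7·s per unit contributed, so full contribution is dominant for anyone with s > 1/7.7 = 0.1299 and zero contribution is dominant for anyone below.
Eli and Ines clear that bar, contributing 45 each; the remaining 7 contribute 0. Total contributed: 90.
Ada keeps 45 and receives 7.7 × 90 × 8/65 = 85.29 from the shared-notes effort, for a payoff of 130.29.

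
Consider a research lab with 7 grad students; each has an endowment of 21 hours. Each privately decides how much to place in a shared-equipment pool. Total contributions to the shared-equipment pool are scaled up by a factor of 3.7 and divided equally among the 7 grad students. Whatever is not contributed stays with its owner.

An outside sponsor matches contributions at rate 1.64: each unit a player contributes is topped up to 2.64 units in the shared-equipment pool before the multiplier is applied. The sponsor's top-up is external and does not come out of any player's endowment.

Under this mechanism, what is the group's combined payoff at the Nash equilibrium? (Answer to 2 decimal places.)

With the mechanism, a contributed unit returns 3.7 × 2.64 / 7 = 1.3954 per unit of net cost to the contributor — now above 1 — so contributing fully is weakly dominant for every player.
So the Nash equilibrium is full contribution by all 7; the group earns 3.7 × 2.64 × 147 = 1435.90.

1435.90 hours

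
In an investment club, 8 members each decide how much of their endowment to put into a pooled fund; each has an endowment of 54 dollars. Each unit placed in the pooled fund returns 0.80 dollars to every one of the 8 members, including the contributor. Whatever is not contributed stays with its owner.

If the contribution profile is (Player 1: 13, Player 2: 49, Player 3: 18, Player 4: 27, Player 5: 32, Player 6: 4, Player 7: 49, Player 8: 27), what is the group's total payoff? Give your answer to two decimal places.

Total contributed: 13 + 49 + 18 + 27 + 32 + 4 + 49 + 27 = 219; total kept: 8 × 54 − 219 = 213.
The pooled fund pays out 0.80 × 8 × 219 = 1401.60 in aggregate.
Group total = 213 + 1401.60 = 1614.60.

1614.60 dollars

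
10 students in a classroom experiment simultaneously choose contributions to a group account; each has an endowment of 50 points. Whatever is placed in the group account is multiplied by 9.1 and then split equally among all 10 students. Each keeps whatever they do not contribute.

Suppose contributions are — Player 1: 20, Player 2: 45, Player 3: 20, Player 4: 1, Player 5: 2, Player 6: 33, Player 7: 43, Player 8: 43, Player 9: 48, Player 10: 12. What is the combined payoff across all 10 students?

2662.70 points

Total contributed: 20 + 45 + 20 + 1 + 2 + 33 + 43 + 43 + 48 + 12 = 267; total kept: 10 × 50 − 267 = 233.
The group account pays out 9.1 × 267 = 2429.70 in aggregate.
Group total = 233 + 2429.70 = 2662.70.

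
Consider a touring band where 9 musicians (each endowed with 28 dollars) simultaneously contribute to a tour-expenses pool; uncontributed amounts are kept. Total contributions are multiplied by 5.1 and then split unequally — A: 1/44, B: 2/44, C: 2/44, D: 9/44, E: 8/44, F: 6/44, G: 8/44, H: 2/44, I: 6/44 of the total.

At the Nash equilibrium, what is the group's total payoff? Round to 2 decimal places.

Each unit j contributes comes back to j as 5.1 × (j's share), so j prefers to contribute only if that share exceeds 1/5.1 = 0.1961; otherwise keeping the unit dominates.
Only D (9/44) clears that bar, contributing 28; the remaining 8 contribute 0. Total contributed: 28.
The tour-expenses pool pays out 5.1 × 28 = 142.80 in total (split across the unequal shares, but the aggregate is all that matters for the group sum).
The 8 free-riders keep 28 each, adding 224. Group total = 224 + 142.80 = 366.80.

366.80 dollars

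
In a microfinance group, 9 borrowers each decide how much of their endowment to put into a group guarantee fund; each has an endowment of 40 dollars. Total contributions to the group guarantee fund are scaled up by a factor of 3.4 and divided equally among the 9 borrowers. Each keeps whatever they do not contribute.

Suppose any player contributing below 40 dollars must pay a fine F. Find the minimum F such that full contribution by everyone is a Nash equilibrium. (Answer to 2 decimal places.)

24.89 dollars

Given the others contribute fully, the best deviation is to contribute 0 (any partial contribution still incurs the fine and gives up units whose private return 0.3778 is below 1).
Deviating from 40 to 0 saves 40 dollars but forfeits the deviator's share of the drop in the group guarantee fund: 3.4/9 × 40 = 15.11.
So the deviation gain is 40 − 15.11 = 24.89, and the fine must be at least 24.89 dollars to wipe it out.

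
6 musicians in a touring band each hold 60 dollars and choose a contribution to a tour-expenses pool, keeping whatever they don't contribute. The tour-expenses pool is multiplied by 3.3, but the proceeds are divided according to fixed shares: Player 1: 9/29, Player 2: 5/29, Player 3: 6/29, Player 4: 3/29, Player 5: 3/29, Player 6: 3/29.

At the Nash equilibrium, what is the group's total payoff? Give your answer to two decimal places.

A player with share s gets back 3.3·s per unit contributed, so full contribution is dominant for anyone with s > 1/3.3 = 0.3030 and zero contribution is dominant for anyone below.
Player 1 alone (share 9/29) is above the threshold, contributing 60; the remaining 5 contribute 0. Total contributed: 60.
The tour-expenses pool pays out 3.3 × 60 = 198.00 in total (split across the unequal shares, but the aggregate is all that matters for the group sum).
The 5 free-riders keep 60 each, adding 300. Group total = 300 + 198.00 = 498.00.

498.00 dollars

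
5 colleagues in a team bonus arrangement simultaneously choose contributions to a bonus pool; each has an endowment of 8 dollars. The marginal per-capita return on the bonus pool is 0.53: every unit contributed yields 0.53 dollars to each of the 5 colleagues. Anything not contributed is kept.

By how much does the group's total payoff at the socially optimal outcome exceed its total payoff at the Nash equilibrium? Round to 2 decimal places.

66.00 dollars

The private return per contributed unit is 0.53 < 1, so contributing 0 is dominant for every player. At the Nash equilibrium everyone keeps their 8, and the group total is 5 × 8 = 40.
Each contributed unit returns 2.650 to the group as a whole (0.53 to each of 5 players), which exceeds 1, so the social optimum is full contribution: group total = 2.650 × 40 = 106.00.
Efficiency loss = 106.00 − 40 = 66.00.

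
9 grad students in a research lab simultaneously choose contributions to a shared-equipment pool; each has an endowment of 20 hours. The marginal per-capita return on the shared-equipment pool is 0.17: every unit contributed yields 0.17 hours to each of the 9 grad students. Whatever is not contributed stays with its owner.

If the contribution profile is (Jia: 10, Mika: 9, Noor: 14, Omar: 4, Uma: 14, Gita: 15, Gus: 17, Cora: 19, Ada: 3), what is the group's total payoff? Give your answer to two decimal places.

235.65 hours

Total contributed: 10 + 9 + 14 + 4 + 14 + 15 + 17 + 19 + 3 = 105; total kept: 9 × 20 − 105 = 75.
The shared-equipment pool pays out 0.17 × 9 × 105 = 160.65 in aggregate.
Group total = 75 + 160.65 = 235.65.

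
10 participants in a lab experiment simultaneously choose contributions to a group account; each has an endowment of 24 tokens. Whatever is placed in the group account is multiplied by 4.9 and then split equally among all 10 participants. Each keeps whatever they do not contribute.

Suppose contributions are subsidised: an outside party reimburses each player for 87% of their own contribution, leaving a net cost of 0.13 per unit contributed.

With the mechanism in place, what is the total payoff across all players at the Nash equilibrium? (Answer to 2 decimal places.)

The effective private return per unit is now (4.9/10) / 0.13 = 3.7692 > 1, so every player's dominant strategy flips to full contribution.
So the Nash equilibrium is full contribution by all 10; the group earns 10 × (24 × 0.87 + 4.9 × 24) = 1384.80.

1384.80 tokens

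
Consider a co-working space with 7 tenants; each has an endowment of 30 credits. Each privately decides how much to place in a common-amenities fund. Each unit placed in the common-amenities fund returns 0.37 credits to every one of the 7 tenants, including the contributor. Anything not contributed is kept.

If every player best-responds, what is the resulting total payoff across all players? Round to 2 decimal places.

210.00 credits

The private return per contributed unit is 0.37 < 1, so contributing 0 is dominant for every player. At the Nash equilibrium everyone keeps their 30, and the group total is 7 × 30 = 210.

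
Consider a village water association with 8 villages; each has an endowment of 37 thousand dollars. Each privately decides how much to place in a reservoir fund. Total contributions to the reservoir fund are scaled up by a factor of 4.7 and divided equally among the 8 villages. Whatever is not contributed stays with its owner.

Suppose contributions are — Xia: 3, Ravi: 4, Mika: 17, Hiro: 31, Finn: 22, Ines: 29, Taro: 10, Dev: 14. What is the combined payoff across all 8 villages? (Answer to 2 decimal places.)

Total contributed: 3 + 4 + 17 + 31 + 22 + 29 + 10 + 14 = 130; total kept: 8 × 37 − 130 = 166.
The reservoir fund pays out 4.7 × 130 = 611.00 in aggregate.
Group total = 166 + 611.00 = 777.00.

777.00 thousand dollars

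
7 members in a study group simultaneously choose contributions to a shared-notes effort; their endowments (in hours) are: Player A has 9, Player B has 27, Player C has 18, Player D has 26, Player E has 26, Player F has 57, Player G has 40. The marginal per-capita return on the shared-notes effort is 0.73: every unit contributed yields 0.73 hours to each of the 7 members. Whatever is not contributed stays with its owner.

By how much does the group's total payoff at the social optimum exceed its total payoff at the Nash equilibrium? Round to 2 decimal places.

834.33 hours

The private return per contributed unit is 0.73 < 1 for everyone, so the Nash equilibrium is zero contribution and the group total is Σ E_j = 9 + 27 + 18 + 26 + 26 + 57 + 40 = 203.
Each contributed unit returns 5.110 to the group, so the social optimum is full contribution by everyone: group total = 5.110 × 203 = 1037.33.
Efficiency loss = (5.110 − 1) × 203 = 834.33.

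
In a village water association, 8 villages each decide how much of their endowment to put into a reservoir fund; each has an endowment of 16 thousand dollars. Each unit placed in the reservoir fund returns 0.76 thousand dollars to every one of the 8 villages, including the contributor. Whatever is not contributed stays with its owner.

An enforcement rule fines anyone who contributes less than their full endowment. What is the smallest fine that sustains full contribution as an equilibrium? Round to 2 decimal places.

Given the others contribute fully, the best deviation is to contribute 0 (any partial contribution still incurs the fine and gives up units whose private return 0.76 is below 1).
Deviating from 16 to 0 saves 16 thousand dollars but forfeits the deviator's share of the drop in the reservoir fund: 0.76 × 16 = 12.16.
So the deviation gain is 16 − 12.16 = 3.84, and the fine must be at least 3.84 thousand dollars to wipe it out.

3.84 thousand dollars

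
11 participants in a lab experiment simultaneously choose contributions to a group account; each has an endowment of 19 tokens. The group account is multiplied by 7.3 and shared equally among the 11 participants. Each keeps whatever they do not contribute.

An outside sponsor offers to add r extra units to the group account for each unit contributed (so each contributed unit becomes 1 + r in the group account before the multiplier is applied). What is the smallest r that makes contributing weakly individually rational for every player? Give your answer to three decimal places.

0.507

With matching at rate r, one contributed unit becomes (1 + r) in the group account and returns 7.3 × (1 + r) / 11 to the contributor.
Setting this equal to 1: 1 + r = 11/7.3 = 1.5068.
So the minimum matching rate is r = 1.5068 − 1 = 0.507.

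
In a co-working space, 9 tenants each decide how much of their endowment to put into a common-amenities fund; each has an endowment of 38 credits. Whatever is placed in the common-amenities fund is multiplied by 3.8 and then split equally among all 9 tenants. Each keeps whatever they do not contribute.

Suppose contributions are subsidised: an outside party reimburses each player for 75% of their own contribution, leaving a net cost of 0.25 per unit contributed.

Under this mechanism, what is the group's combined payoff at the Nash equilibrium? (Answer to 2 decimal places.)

1556.10 credits

The effective private return per unit is now (3.8/9) / 0.25 = 1.6889 > 1, so every player's dominant strategy flips to full contribution.
At the Nash equilibrium everyone contributes 38. Group total payoff = 9 × (38 × 0.75 + 3.8 × 38) = 1556.10.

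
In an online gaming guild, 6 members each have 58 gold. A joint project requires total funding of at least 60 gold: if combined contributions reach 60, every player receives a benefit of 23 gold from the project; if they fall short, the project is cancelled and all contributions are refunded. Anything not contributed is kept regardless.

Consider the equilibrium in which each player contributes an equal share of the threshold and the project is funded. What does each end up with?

71 gold

Equal share of the threshold: 60/6 = 10.
At this profile no one gains by cutting their contribution: any cut drops the total below 60, the project is cancelled, contributions are refunded, and the deviator ends with 58, which is less than 58 − 10 + 23 = 71. Contributing more than 10 just wastes the excess. So contributing exactly 10 is a best response.
Each player's payoff: 58 − 10 + 23 = 71.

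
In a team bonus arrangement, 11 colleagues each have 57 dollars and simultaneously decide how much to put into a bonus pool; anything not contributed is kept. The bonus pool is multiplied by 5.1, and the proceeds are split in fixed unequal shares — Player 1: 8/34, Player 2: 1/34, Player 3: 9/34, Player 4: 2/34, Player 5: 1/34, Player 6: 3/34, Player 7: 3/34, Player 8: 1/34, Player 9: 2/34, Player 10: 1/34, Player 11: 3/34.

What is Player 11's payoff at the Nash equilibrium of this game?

108.30 dollars

Each unit j contributes comes back to j as 5.1 × (j's share), so j prefers to contribute only if that share exceeds 1/5.1 = 0.1961; otherwise keeping the unit dominates.
Player 1 and Player 3 are above the threshold, contributing 57 each; the remaining 9 contribute 0. Total contributed: 114.
Player 11 keeps 57 and receives 5.1 × 114 × 3/34 = 51.30 from the bonus pool, for a payoff of 108.30.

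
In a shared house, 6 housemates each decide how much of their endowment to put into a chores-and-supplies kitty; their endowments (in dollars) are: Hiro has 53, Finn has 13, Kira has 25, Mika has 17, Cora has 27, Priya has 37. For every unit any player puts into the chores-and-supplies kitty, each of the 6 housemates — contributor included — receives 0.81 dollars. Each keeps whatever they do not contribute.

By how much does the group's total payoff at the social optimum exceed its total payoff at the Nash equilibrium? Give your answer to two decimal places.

The private return per contributed unit is 0.81 < 1 for everyone, so the Nash equilibrium is zero contribution and the group total is Σ E_j = 53 + 13 + 25 + 17 + 27 + 37 = 172.
Each contributed unit returns 4.860 to the group, so the social optimum is full contribution by everyone: group total = 4.860 × 172 = 835.92.
Efficiency loss = (4.860 − 1) × 172 = 663.92.

663.92 dollars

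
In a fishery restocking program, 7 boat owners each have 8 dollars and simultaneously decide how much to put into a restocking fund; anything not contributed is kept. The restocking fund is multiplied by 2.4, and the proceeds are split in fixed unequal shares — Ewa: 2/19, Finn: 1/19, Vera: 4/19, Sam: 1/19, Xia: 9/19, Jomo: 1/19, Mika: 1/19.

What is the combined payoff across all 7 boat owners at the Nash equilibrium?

67.20 dollars

Each unit j contributes comes back to j as 2.4 × (j's share), so j prefers to contribute only if that share exceeds 1/2.4 = 0.4167; otherwise keeping the unit dominates.
Only Xia (9/19) clears that bar, contributing 8; the remaining 6 contribute 0. Total contributed: 8.
The restocking fund pays out 2.4 × 8 = 19.20 in total (split across the unequal shares, but the aggregate is all that matters for the group sum).
The 6 free-riders keep 8 each, adding 48. Group total = 48 + 19.20 = 67.20.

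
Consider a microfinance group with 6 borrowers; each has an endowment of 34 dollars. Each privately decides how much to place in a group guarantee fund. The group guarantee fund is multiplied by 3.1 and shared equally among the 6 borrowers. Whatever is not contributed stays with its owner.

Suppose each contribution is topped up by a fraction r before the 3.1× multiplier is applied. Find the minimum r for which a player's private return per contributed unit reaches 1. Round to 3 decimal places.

0.935

With matching at rate r, one contributed unit becomes (1 + r) in the group guarantee fund and returns 3.1 × (1 + r) / 6 to the contributor.
Setting this equal to 1: 1 + r = 6/3.1 = 1.9355.
So the minimum matching rate is r = 1.9355 − 1 = 0.935.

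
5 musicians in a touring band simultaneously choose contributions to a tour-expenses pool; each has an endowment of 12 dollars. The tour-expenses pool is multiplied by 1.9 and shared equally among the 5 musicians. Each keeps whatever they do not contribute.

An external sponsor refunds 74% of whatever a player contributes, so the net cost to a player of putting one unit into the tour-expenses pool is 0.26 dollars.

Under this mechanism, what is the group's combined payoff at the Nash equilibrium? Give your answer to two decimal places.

With the mechanism, a contributed unit returns (1.9/5) / 0.26 = 1.4615 per unit of net cost to the contributor — now above 1 — so contributing fully is weakly dominant for every player.
At the Nash equilibrium everyone contributes 12. Group total payoff = 5 × (12 × 0.74 + 1.9 × 12) = 158.40.

158.40 dollars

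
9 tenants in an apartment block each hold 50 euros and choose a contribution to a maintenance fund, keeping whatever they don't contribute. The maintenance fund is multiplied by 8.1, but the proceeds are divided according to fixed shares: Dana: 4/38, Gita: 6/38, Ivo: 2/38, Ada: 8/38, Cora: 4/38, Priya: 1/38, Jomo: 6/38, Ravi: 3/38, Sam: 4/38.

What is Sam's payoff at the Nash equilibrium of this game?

For player j, contributing a unit is worthwhile iff 8.1 × (j's share) ≥ 1, i.e. iff j's share is at least 0.1235.
Gita, Ada and Jomo are above the threshold, contributing 50 each; the remaining 6 contribute 0. Total contributed: 150.
Sam keeps 50 and receives 8.1 × 150 × 4/38 = 127.89 from the maintenance fund, for a payoff of 177.89.

177.89 euros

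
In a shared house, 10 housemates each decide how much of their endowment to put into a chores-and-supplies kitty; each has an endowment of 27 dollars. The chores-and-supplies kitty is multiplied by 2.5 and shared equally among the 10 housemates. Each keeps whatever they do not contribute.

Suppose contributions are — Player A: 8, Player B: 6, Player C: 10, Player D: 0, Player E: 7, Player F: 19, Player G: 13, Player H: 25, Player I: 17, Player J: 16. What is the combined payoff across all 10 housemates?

451.50 dollars

Total contributed: 8 + 6 + 10 + 0 + 7 + 19 + 13 + 25 + 17 + 16 = 121; total kept: 10 × 27 − 121 = 149.
The chores-and-supplies kitty pays out 2.5 × 121 = 302.50 in aggregate.
Group total = 149 + 302.50 = 451.50.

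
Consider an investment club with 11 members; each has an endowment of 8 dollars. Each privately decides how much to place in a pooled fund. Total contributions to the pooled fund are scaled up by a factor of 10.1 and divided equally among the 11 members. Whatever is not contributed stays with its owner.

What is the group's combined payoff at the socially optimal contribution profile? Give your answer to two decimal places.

888.80 dollars

Each contributed unit returns 10.100 to the group as a whole (0.9182 to each of 11 players), which exceeds 1, so the social optimum is full contribution: group total = 10.100 × 88 = 888.80.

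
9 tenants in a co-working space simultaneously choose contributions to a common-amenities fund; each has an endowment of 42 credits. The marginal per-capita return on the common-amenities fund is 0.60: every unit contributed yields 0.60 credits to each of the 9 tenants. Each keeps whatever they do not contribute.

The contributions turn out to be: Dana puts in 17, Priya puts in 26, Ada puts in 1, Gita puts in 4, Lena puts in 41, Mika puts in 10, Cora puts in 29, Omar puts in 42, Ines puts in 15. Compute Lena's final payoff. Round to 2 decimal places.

112.00 credits

Total contributed: 17 + 26 + 1 + 4 + 41 + 10 + 29 + 42 + 15 = 185.
Each receives 0.60 × 185 = 111.00 from the common-amenities fund.
Lena keeps 42 − 41 = 1, so Lena's payoff is 1 + 111.00 = 112.00.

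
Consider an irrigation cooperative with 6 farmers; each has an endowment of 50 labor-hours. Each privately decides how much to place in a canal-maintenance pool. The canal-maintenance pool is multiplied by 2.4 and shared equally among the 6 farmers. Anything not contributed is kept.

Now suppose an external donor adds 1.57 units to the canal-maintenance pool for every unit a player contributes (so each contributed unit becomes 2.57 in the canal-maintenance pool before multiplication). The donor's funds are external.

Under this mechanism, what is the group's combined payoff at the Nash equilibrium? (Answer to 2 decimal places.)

Under the mechanism each unit contributed yields 2.4 × 2.57 / 6 = 1.0280 back to its contributor per unit of net cost, which exceeds 1, making full contribution the dominant choice for everyone.
So the Nash equilibrium is full contribution by all 6; the group earns 2.4 × 2.57 × 300 = 1850.40.

1850.40 labor-hours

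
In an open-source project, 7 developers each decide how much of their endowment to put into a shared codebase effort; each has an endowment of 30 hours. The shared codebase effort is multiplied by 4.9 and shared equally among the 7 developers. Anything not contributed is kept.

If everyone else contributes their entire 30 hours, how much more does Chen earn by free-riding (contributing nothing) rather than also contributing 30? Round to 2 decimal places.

9.00 hours

Switching from a contribution of 30 to 0 lets Chen keep an extra 30 hours, but lowers the shared codebase effort by 30, which costs Chen their own share of that drop: 4.9/7 × 30 = 21.00.
Net gain = 30 − 21.00 = 9.00. The private return per contributed unit (0.7000) is below 1, so free-riding is indeed the best response regardless of what the others do.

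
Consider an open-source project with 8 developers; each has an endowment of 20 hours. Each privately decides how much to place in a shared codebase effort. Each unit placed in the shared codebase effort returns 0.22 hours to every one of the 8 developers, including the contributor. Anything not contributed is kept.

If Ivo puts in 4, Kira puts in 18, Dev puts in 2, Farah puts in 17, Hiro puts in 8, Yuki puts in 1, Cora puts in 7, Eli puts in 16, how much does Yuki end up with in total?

35.06 hours

Total contributed: 4 + 18 + 2 + 17 + 8 + 1 + 7 + 16 = 73.
Each receives 0.22 × 73 = 16.06 from the shared codebase effort.
Yuki keeps 20 − 1 = 19, so Yuki's payoff is 19 + 16.06 = 35.06.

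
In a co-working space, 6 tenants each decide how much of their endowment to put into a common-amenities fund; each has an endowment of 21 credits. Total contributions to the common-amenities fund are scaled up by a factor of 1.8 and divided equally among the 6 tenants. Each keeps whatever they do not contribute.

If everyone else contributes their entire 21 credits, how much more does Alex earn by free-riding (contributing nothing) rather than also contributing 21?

14.70 credits

Switching from a contribution of 21 to 0 lets Alex keep an extra 21 credits, but lowers the common-amenities fund by 21, which costs Alex their own share of that drop: 1.8/6 × 21 = 6.30.
Net gain = 21 − 6.30 = 14.70. The private return per contributed unit (0.3000) is below 1, so free-riding is indeed the best response regardless of what the others do.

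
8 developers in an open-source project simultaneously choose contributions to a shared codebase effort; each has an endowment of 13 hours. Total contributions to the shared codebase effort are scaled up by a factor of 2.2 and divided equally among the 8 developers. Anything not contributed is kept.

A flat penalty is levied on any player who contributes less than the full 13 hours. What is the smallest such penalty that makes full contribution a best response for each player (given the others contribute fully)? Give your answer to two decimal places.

Given the others contribute fully, the best deviation is to contribute 0 (any partial contribution still incurs the fine and gives up units whose private return 0.2750 is below 1).
Deviating from 13 to 0 saves 13 hours but forfeits the deviator's share of the drop in the shared codebase effort: 2.2/8 × 13 = 3.57.
So the deviation gain is 13 − 3.57 = 9.43, and the fine must be at least 9.43 hours to wipe it out.

9.43 hours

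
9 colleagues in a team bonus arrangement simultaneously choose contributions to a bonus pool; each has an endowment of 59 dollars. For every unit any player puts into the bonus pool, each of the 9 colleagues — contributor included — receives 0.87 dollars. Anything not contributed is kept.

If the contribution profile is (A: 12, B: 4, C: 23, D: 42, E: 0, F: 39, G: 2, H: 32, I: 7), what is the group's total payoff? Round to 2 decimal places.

Total contributed: 12 + 4 + 23 + 42 + 0 + 39 + 2 + 32 + 7 = 161; total kept: 9 × 59 − 161 = 370.
The bonus pool pays out 0.87 × 9 × 161 = 1260.63 in aggregate.
Group total = 370 + 1260.63 = 1630.63.

1630.63 dollars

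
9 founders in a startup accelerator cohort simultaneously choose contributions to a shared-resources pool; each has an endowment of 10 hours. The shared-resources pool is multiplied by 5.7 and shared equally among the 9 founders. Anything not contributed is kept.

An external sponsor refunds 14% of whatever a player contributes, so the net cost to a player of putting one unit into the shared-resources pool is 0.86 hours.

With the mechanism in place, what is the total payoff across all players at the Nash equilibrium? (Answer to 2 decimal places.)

Even with the mechanism, each unit contributed returns only (5.7/9) / 0.86 = 0.7364 per unit of net cost, so contributing nothing is still dominant.
Everyone keeps their endowment and the group total is 9 × 10 = 90.

90.00 hours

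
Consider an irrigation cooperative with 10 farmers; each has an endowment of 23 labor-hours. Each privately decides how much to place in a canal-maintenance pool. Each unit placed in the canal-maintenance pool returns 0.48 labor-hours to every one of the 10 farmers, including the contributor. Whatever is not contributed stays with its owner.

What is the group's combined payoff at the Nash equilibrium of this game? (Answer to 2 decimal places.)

The private return per contributed unit is 0.48 < 1, so contributing 0 is dominant for every player. At the Nash equilibrium everyone keeps their 23, and the group total is 10 × 23 = 230.

230.00 labor-hours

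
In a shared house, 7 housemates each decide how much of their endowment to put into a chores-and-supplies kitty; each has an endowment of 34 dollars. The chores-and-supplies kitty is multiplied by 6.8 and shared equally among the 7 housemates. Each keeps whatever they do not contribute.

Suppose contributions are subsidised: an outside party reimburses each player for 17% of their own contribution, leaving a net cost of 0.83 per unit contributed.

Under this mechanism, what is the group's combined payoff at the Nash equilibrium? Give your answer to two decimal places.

The effective private return per unit is now (6.8/7) / 0.83 = 1.1704 > 1, so every player's dominant strategy flips to full contribution.
So the Nash equilibrium is full contribution by all 7; the group earns 7 × (34 × 0.17 + 6.8 × 34) = 1658.86.

1658.86 dollars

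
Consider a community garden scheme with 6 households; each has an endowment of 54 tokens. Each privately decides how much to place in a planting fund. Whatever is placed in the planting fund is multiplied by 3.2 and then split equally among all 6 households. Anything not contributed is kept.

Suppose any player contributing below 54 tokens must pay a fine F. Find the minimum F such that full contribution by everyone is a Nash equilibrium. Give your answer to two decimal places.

25.20 tokens

Given the others contribute fully, the best deviation is to contribute 0 (any partial contribution still incurs the fine and gives up units whose private return 0.5333 is below 1).
Deviating from 54 to 0 saves 54 tokens but forfeits the deviator's share of the drop in the planting fund: 3.2/6 × 54 = 28.80.
So the deviation gain is 54 − 28.80 = 25.20, and the fine must be at least 25.20 tokens to wipe it out.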